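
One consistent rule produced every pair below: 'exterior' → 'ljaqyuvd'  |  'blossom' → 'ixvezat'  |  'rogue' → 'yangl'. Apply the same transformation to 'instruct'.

pzzfygjf

A repeating key of period 2 is used — shifts +7, +12 over and over.
For instruct: i+7=p, n+12=z, s+7=z, t+12=f, r+7=y, u+12=g, c+7=j, t+12=f.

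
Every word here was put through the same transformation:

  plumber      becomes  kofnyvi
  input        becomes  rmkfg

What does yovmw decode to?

This is the alphabet-reversal cipher (Atbash): a becomes z, b becomes y, etc.
Reversing it on yovmw: y↔b, o↔l, v↔e, m↔n, w↔d.

blend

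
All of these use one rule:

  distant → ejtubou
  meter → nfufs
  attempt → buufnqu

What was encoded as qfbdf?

Compare letters: d→e is +1, i→j is +1, s→t is +1 — a constant shift. This is a Caesar cipher with shift 1.
Decoding qfbdf: q−1=p, f−1=e, b−1=a, d−1=c, f−1=e.

peace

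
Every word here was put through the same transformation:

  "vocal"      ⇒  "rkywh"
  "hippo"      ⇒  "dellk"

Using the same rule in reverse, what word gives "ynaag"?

Compare letters: v→r is +22, o→k is +22, c→y is +22 — a constant shift. This is a Caesar cipher with shift 22.
Undoing it on ynaag: y−22=c, n−22=r, a−22=e, a−22=e, g−22=k.

creek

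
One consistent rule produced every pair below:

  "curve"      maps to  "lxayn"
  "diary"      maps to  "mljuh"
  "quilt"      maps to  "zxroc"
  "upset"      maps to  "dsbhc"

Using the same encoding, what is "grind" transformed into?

Shifts by position in curve: pos 0: c→l (+9), pos 1: u→x (+3), pos 2: r→a (+9), pos 3: v→y (+3) — repeating every 2. A repeating key of period 2 is used — shifts +9, +3 over and over.
For grind: g+9=p, r+3=u, i+9=r, n+3=q, d+9=m.

purqm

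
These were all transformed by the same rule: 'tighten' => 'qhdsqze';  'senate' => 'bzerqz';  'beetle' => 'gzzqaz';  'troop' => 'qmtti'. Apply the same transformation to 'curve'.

t(19)→q(16) and i(8)→h(7) fit y≡15x+17 (mod 26); the inverse of 15 mod 26 is 7. Treating letters as 0–25, the rule is x ↦ 15x + 17 (mod 26).
Applying it to curve: c(2)→15·2+17≡21=v; u(20)→15·20+17≡5=f; r(17)→15·17+17≡12=m; v(21)→15·21+17≡20=u; e(4)→15·4+17≡25=z (all mod 26).

vfmuz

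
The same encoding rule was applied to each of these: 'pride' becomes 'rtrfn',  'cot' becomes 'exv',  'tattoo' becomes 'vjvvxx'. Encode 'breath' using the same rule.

The shift depends on letter class: consonant p→r is +2, but vowel i→r is +9. Two shifts are in play — +9 for a/e/i/o/u, +2 for every other letter.
For breath: b(cons)+2=d, r(cons)+2=t, e(vowel)+9=n, a(vowel)+9=j, t(cons)+2=v, h(cons)+2=j.

dtnjvj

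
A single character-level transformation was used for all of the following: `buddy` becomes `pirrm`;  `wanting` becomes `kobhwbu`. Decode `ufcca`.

groom

Compare letters: b→p is +14, u→i is +14, d→r is +14 — a constant shift. Every letter moves 14 places later in the alphabet, wrapping around z→a.
Undoing it on ufcca: u−14=g, f−14=r, c−14=o, c−14=o, a−14=m.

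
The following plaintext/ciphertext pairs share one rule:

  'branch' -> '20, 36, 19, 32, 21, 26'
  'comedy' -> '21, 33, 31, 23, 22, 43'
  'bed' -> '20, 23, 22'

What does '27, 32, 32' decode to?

The number is (letter's place in the alphabet, a=1) + 18.
Undoing it on 27, 32, 32: 27→(27−18)÷1=9=i, 32→(32−18)÷1=14=n, 32→(32−18)÷1=14=n.

inn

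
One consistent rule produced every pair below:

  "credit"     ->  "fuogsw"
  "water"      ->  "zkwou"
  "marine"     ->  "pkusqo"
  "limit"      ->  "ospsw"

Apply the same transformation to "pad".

The rule splits by letter class: vowels +10, consonants +3.
For pad: p(cons)+3=s, a(vowel)+10=k, d(cons)+3=g.

skg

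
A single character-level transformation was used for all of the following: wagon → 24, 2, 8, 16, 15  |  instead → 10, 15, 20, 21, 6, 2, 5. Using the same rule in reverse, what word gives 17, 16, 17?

w is letter #23 and maps to 24: an offset of 1. The number is (letter's place in the alphabet, a=1) + 1.
Undoing it on 17, 16, 17: 17→(17−1)÷1=16=p, 16→(16−1)÷1=15=o, 17→(17−1)÷1=16=p.

pop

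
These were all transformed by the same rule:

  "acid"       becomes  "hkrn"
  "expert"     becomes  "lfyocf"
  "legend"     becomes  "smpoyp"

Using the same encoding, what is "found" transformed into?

In acid: a→h is +7, c→k is +8, i→r is +9, d→n is +10 — the shift increases by 1 each position. Letter i (0-indexed) is shifted by i+7, so successive shifts are 7, 8, 9, ….
Applying it to found: f+7=m, o+8=w, u+9=d, n+10=x, d+11=o.

mwdxo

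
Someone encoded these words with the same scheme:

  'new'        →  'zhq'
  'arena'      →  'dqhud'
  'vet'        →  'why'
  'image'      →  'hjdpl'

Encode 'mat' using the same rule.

wdp

Read the word backwards and shift each letter +3.
For mat: reverse → tam; then shift: t+3=w, a+3=d, m+3=p.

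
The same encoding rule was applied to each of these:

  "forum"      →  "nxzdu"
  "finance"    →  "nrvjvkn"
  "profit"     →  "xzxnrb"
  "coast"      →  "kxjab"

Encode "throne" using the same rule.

The shift depends on letter class: consonant f→n is +8, but vowel o→x is +9. The rule splits by letter class: vowels +9, consonants +8.
Applying it to throne: t(cons)+8=b, h(cons)+8=p, r(cons)+8=z, o(vowel)+9=x, n(cons)+8=v, e(vowel)+9=n.

bpzxvn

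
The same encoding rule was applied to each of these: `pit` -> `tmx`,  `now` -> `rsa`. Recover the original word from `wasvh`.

Every letter moves 4 places later in the alphabet, wrapping around z→a.
Decoding wasvh: w−4=s, a−4=w, s−4=o, v−4=r, h−4=d.

sword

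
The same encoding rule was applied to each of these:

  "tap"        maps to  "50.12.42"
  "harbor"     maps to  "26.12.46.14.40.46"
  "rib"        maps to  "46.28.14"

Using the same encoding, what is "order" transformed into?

40.46.18.20.46

Each letter becomes 2×(its alphabet position, a=1..z=26) + 10.
For order: o=15→40, r=18→46, d=4→18, e=5→20, r=18→46.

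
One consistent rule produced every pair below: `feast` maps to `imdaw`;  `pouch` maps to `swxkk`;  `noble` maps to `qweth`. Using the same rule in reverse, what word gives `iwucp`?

Shifts by position in feast: pos 0: f→i (+3), pos 1: e→m (+8), pos 2: a→d (+3), pos 3: s→a (+8) — repeating every 2. A repeating key of period 2 is used — shifts +3, +8 over and over.
Undoing it on iwucp: i−3=f, w−8=o, u−3=r, c−8=u, p−3=m.

forum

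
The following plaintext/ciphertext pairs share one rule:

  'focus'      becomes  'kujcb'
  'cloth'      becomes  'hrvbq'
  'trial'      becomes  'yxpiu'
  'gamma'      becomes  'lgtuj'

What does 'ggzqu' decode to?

basil

In focus: f→k is +5, o→u is +6, c→j is +7, u→c is +8 — the shift increases by 1 each position. Each letter shifts forward by (position + 5), i.e. 5, 6, 7, … — the shift grows by one for each successive letter.
Undoing it on ggzqu: g−5=b, g−6=a, z−7=s, q−8=i, u−9=l.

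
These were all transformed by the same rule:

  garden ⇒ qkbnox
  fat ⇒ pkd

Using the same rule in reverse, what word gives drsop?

Every letter moves 10 places later in the alphabet, wrapping around z→a.
Undoing it on drsop: d−10=t, r−10=h, s−10=i, o−10=e, p−10=f.

thief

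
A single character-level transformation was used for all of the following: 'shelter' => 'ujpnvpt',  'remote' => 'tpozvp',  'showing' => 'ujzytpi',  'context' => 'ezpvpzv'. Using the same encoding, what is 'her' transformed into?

jpt

The shift depends on letter class: consonant s→u is +2, but vowel e→p is +11. Vowels shift forward by 11 and consonants shift forward by 2.
On her: h(cons)+2=j, e(vowel)+11=p, r(cons)+2=t.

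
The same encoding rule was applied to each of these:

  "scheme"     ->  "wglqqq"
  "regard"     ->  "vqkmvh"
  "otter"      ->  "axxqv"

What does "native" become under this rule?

The shift depends on letter class: consonant s→w is +4, but vowel e→q is +12. Two shifts are in play — +12 for a/e/i/o/u, +4 for every other letter.
Applying it to native: n(cons)+4=r, a(vowel)+12=m, t(cons)+4=x, i(vowel)+12=u, v(cons)+4=z, e(vowel)+12=q.

rmxuzq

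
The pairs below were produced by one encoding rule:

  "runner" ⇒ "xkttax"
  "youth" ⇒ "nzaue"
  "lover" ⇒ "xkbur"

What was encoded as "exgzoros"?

The output letters match the input read backwards, each shifted +6: runner reversed is rennur. Two steps: reverse the string, then apply a Caesar shift of +6.
Decoding exgzoros: shift back: e−6=y, x−6=r, g−6=a, z−6=t, o−6=i, r−6=l, o−6=i, s−6=m → yratilim; then reverse → military.

military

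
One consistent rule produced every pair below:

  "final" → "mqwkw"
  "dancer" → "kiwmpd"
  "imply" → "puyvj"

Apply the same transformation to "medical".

In final: f→m is +7, i→q is +8, n→w is +9, a→k is +10 — the shift increases by 1 each position. The shift increases by 1 at each position, starting from +7: 7, 8, 9, ….
For medical: m+7=t, e+8=m, d+9=m, i+10=s, c+11=n, a+12=m, l+13=y.

tmmsnmy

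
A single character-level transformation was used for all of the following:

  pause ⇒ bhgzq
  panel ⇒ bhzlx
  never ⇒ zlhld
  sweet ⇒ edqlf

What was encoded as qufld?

Shifts by position in pause: pos 0: p→b (+12), pos 1: a→h (+7), pos 2: u→g (+12), pos 3: s→z (+7) — repeating every 2. A repeating key of period 2 is used — shifts +12, +7 over and over.
Reversing it on qufld: q−12=e, u−7=n, f−12=t, l−7=e, d−12=r.

enter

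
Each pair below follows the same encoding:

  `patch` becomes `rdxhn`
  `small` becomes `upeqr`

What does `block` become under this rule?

The shift increases by 1 at each position, starting from +2: 2, 3, 4, ….
For block: b+2=d, l+3=o, o+4=s, c+5=h, k+6=q.

doshq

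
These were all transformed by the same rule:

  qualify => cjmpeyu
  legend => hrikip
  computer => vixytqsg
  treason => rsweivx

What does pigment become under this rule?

Two steps: reverse the string, then apply a Caesar shift of +4.
Applying it to pigment: reverse → tnemgip; then shift: t+4=x, n+4=r, e+4=i, m+4=q, g+4=k, i+4=m, p+4=t.

xriqkmt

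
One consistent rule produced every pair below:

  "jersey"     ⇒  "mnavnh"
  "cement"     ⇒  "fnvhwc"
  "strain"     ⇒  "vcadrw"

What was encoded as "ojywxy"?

Shifts by position in jersey: pos 0: j→m (+3), pos 1: e→n (+9), pos 2: r→a (+9), pos 3: s→v (+3), pos 4: e→n (+9), pos 5: y→h (+9) — repeating every 3. The shifts repeat in a cycle of length 3: positions 0,1,… shift by +3, +9, +9, then the pattern repeats.
Reversing it on ojywxy: o−3=l, j−9=a, y−9=p, w−3=t, x−9=o, y−9=p.

laptop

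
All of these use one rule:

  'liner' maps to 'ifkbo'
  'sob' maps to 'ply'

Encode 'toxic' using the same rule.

qlufz

Compare letters: l→i is +23, i→f is +23, n→k is +23 — a constant shift. This is a Caesar cipher with shift 23.
Applying it to toxic: t+23=q, o+23=l, x+23=u, i+23=f, c+23=z.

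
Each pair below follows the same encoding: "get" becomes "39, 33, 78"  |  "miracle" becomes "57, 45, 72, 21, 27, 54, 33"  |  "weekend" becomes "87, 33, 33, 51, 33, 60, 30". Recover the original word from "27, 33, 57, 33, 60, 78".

g(#7)→39 and e(#5)→33: differences scale by 3, so n = 3·pos + 18. The formula is n = 3×(alphabet index, a=1) + 18.
Reversing it on 27, 33, 57, 33, 60, 78: 27→(27−18)÷3=3=c, 33→(33−18)÷3=5=e, 57→(57−18)÷3=13=m, 33→(33−18)÷3=5=e, 60→(60−18)÷3=14=n, 78→(78−18)÷3=20=t.

cement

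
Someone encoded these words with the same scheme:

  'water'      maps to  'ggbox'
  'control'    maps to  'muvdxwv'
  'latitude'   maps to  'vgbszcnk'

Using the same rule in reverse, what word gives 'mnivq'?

chalk

It's a Vigenère-style cipher with numeric key [10,6,8]: position i shifts by key[i mod 3].
Reversing it on mnivq: m−10=c, n−6=h, i−8=a, v−10=l, q−6=k.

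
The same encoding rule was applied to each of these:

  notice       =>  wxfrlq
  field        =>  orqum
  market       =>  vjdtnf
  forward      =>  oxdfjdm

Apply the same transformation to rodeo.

Shifts by position in notice: pos 0: n→w (+9), pos 1: o→x (+9), pos 2: t→f (+12), pos 3: i→r (+9), pos 4: c→l (+9), pos 5: e→q (+12) — repeating every 3. It's a Vigenère-style cipher with numeric key [9,9,12]: position i shifts by key[i mod 3].
For rodeo: r+9=a, o+9=x, d+12=p, e+9=n, o+9=x.

axpnx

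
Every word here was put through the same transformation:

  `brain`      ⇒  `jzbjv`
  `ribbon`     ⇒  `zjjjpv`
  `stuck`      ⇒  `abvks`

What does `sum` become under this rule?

avu

Vowels shift forward by 1 and consonants shift forward by 8.
For sum: s(cons)+8=a, u(vowel)+1=v, m(cons)+8=u.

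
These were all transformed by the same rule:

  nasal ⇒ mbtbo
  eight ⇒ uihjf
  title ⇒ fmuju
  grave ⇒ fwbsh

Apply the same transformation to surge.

fhsvt

The word is reversed, then every letter is shifted forward by 1.
On surge: reverse → egrus; then shift: e+1=f, g+1=h, r+1=s, u+1=v, s+1=t.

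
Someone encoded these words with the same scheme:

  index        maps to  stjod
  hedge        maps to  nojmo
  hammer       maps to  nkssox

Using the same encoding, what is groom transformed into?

The shift depends on letter class: consonant n→t is +6, but vowel i→s is +10. Two shifts are in play — +10 for a/e/i/o/u, +6 for every other letter.
Applying it to groom: g(cons)+6=m, r(cons)+6=x, o(vowel)+10=y, o(vowel)+10=y, m(cons)+6=s.

mxyys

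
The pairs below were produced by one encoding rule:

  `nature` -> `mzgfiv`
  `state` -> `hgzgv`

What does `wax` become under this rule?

dzc

Each pair mirrors across the alphabet (n↔m, a↔z, t↔g): positions sum to 25. Letters are reflected about the middle of the alphabet (position → 25−position): Atbash.
For wax: w↔d, a↔z, x↔c.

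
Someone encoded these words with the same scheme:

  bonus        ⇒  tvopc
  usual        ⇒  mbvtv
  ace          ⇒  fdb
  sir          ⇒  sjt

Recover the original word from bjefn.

The output letters match the input read backwards, each shifted +1: bonus reversed is sunob. The word is reversed, then every letter is shifted forward by 1.
Reversing it on bjefn: shift back: b−1=a, j−1=i, e−1=d, f−1=e, n−1=m → aidem; then reverse → media.

media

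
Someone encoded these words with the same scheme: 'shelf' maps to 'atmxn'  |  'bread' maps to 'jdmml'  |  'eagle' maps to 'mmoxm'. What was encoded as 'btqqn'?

thief

Shifts by position in shelf: pos 0: s→a (+8), pos 1: h→t (+12), pos 2: e→m (+8), pos 3: l→x (+12) — repeating every 2. It's a Vigenère-style cipher with numeric key [8,12]: position i shifts by key[i mod 2].
Decoding btqqn: b−8=t, t−12=h, q−8=i, q−12=e, n−8=f.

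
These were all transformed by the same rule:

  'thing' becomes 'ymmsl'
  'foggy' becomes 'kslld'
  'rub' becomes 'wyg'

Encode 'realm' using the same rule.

Two shifts are in play — +4 for a/e/i/o/u, +5 for every other letter.
Applying it to realm: r(cons)+5=w, e(vowel)+4=i, a(vowel)+4=e, l(cons)+5=q, m(cons)+5=r.

wieqr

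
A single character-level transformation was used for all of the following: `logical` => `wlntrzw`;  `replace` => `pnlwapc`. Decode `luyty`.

The output letters match the input read backwards, each shifted +11: logical reversed is lacigol. Two steps: reverse the string, then apply a Caesar shift of +11.
Decoding luyty: shift back: l−11=a, u−11=j, y−11=n, t−11=i, y−11=n → ajnin; then reverse → ninja.

ninja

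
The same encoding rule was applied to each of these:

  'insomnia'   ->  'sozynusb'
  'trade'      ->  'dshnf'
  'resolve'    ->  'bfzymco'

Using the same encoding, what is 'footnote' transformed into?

ppvdovdf

The shifts repeat in a cycle of length 3: positions 0,1,… shift by +10, +1, +7, then the pattern repeats.
Applying it to footnote: f+10=p, o+1=p, o+7=v, t+10=d, n+1=o, o+7=v, t+10=d, e+1=f.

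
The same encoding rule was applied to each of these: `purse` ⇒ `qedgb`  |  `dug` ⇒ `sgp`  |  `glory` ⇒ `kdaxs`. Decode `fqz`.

net

The output letters match the input read backwards, each shifted +12: purse reversed is esrup. The word is reversed, then every letter is shifted forward by 12.
Reversing it on fqz: shift back: f−12=t, q−12=e, z−12=n → ten; then reverse → net.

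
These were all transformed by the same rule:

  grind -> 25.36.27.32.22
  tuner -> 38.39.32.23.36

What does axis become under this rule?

19.42.27.37

g is letter #7 and maps to 25: an offset of 18. Letters become their 1-based position plus 18 (so a→19, b→20, …).
Applying it to axis: a=1→19, x=24→42, i=9→27, s=19→37.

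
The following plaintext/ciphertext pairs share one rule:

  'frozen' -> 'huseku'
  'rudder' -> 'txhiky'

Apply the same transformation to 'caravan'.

Each letter shifts forward by (position + 2), i.e. 2, 3, 4, … — the shift grows by one for each successive letter.
For caravan: c+2=e, a+3=d, r+4=v, a+5=f, v+6=b, a+7=h, n+8=v.

edvfbhv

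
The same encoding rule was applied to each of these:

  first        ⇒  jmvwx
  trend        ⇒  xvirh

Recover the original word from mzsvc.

ivory

It's a constant shift of +4 (ROT4).
Reversing it on mzsvc: m−4=i, z−4=v, s−4=o, v−4=r, c−4=y.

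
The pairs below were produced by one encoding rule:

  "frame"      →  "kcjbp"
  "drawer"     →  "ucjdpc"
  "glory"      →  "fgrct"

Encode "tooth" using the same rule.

f(5)→k(10) and r(17)→c(2) fit y≡21x+9 (mod 26); the inverse of 21 mod 26 is 5. Treating letters as 0–25, the rule is x ↦ 21x + 9 (mod 26).
Applying it to tooth: t(19)→21·19+9≡18=s; o(14)→21·14+9≡17=r; o(14)→21·14+9≡17=r; t(19)→21·19+9≡18=s; h(7)→21·7+9≡0=a (all mod 26).

srrsa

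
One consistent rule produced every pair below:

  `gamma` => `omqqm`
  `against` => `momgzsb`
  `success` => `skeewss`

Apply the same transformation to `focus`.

This is an affine cipher: with a=0,…,z=25, each position x becomes (9x+12) mod 26.
For focus: f(5)→9·5+12≡5=f; o(14)→9·14+12≡8=i; c(2)→9·2+12≡4=e; u(20)→9·20+12≡10=k; s(18)→9·18+12≡18=s (all mod 26).

fieks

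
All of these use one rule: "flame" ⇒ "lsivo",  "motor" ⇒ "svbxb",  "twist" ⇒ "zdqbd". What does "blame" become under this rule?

In flame: f→l is +6, l→s is +7, a→i is +8, m→v is +9 — the shift increases by 1 each position. Each letter shifts forward by (position + 6), i.e. 6, 7, 8, … — the shift grows by one for each successive letter.
For blame: b+6=h, l+7=s, a+8=i, m+9=v, e+10=o.

hsivo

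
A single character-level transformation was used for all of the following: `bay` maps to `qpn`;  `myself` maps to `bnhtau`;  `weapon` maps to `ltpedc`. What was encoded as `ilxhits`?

Compare letters: b→q is +15, a→p is +15, y→n is +15 — a constant shift. Each letter is shifted forward by 15 in the alphabet (a Caesar shift of +15).
Decoding ilxhits: i−15=t, l−15=w, x−15=i, h−15=s, i−15=t, t−15=e, s−15=d.

twisted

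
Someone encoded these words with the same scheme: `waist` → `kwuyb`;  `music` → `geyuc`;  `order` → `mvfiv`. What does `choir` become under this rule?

w(22)→k(10) and a(0)→w(22) fit y≡3x+22 (mod 26); the inverse of 3 mod 26 is 9. This is an affine cipher: with a=0,…,z=25, each position x becomes (3x+22) mod 26.
Applying it to choir: c(2)→3·2+22≡2=c; h(7)→3·7+22≡17=r; o(14)→3·14+22≡12=m; i(8)→3·8+22≡20=u; r(17)→3·17+22≡21=v (all mod 26).

crmuv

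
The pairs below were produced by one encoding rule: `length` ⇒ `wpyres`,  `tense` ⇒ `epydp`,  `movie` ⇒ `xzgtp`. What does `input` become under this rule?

Compare letters: l→w is +11, e→p is +11, n→y is +11 — a constant shift. This is a Caesar cipher with shift 11.
Applying it to input: i+11=t, n+11=y, p+11=a, u+11=f, t+11=e.

tyafe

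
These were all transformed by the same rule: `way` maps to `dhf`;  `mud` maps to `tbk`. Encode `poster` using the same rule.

wvzaly

Compare letters: w→d is +7, a→h is +7, y→f is +7 — a constant shift. Each letter is shifted forward by 7 in the alphabet (a Caesar shift of +7).
On poster: p+7=w, o+7=v, s+7=z, t+7=a, e+7=l, r+7=y.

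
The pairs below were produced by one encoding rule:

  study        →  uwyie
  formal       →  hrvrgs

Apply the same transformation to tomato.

In study: s→u is +2, t→w is +3, u→y is +4, d→i is +5 — the shift increases by 1 each position. Each letter shifts forward by (position + 2), i.e. 2, 3, 4, … — the shift grows by one for each successive letter.
On tomato: t+2=v, o+3=r, m+4=q, a+5=f, t+6=z, o+7=v.

vrqfzv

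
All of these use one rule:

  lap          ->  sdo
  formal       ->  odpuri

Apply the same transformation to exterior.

urluhwah

The output letters match the input read backwards, each shifted +3: lap reversed is pal. Two steps: reverse the string, then apply a Caesar shift of +3.
Applying it to exterior: reverse → roiretxe; then shift: r+3=u, o+3=r, i+3=l, r+3=u, e+3=h, t+3=w, x+3=a, e+3=h.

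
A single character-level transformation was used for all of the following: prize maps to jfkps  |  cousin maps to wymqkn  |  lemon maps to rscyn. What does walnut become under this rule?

Treating letters as 0–25, the rule is x ↦ 11x + 0 (mod 26).
Applying it to walnut: w(22)→11·22+0≡8=i; a(0)→11·0+0≡0=a; l(11)→11·11+0≡17=r; n(13)→11·13+0≡13=n; u(20)→11·20+0≡12=m; t(19)→11·19+0≡1=b (all mod 26).

iarnmb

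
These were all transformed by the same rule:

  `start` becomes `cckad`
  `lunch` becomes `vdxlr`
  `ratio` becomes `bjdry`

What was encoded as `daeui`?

The shifts repeat in a cycle of length 2: positions 0,1,… shift by +10, +9, then the pattern repeats.
Decoding daeui: d−10=t, a−9=r, e−10=u, u−9=l, i−10=y.

truly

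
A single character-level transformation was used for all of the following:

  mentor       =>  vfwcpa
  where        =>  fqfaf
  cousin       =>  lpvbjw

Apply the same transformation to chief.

lqjfo

The shift depends on letter class: consonant m→v is +9, but vowel e→f is +1. Two shifts are in play — +1 for a/e/i/o/u, +9 for every other letter.
Applying it to chief: c(cons)+9=l, h(cons)+9=q, i(vowel)+1=j, e(vowel)+1=f, f(cons)+9=o.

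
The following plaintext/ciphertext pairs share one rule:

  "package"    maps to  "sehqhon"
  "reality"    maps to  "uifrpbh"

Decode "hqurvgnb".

employer

In package: p→s is +3, a→e is +4, c→h is +5, k→q is +6 — the shift increases by 1 each position. Each letter shifts forward by (position + 3), i.e. 3, 4, 5, … — the shift grows by one for each successive letter.
Decoding hqurvgnb: h−3=e, q−4=m, u−5=p, r−6=l, v−7=o, g−8=y, n−9=e, b−10=r.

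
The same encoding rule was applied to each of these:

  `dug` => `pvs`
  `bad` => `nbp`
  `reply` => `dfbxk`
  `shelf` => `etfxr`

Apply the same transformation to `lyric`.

The shift depends on letter class: consonant d→p is +12, but vowel u→v is +1. The rule splits by letter class: vowels +1, consonants +12.
For lyric: l(cons)+12=x, y(cons)+12=k, r(cons)+12=d, i(vowel)+1=j, c(cons)+12=o.

xkdjo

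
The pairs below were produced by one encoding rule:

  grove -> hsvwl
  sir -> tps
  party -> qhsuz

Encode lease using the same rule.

mlhtl

Vowels shift forward by 7 and consonants shift forward by 1.
Applying it to lease: l(cons)+1=m, e(vowel)+7=l, a(vowel)+7=h, s(cons)+1=t, e(vowel)+7=l.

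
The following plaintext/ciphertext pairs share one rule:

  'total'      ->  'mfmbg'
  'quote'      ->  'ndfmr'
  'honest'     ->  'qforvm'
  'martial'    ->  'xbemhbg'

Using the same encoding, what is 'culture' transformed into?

jdgmder

t(19)→m(12) and o(14)→f(5) fit y≡17x+1 (mod 26); the inverse of 17 mod 26 is 23. Treating letters as 0–25, the rule is x ↦ 17x + 1 (mod 26).
On culture: c(2)→17·2+1≡9=j; u(20)→17·20+1≡3=d; l(11)→17·11+1≡6=g; t(19)→17·19+1≡12=m; u(20)→17·20+1≡3=d; r(17)→17·17+1≡4=e; e(4)→17·4+1≡17=r (all mod 26).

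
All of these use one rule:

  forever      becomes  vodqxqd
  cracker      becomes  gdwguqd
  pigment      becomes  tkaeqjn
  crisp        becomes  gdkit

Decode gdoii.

cross

f(5)→v(21) and o(14)→o(14) fit y≡5x+22 (mod 26); the inverse of 5 mod 26 is 21. This is an affine cipher: with a=0,…,z=25, each position x becomes (5x+22) mod 26.
Reversing it on gdoii: g(6)→21·(6−22)≡2=c; d(3)→21·(3−22)≡17=r; o(14)→21·(14−22)≡14=o; i(8)→21·(8−22)≡18=s; i(8)→21·(8−22)≡18=s (all mod 26).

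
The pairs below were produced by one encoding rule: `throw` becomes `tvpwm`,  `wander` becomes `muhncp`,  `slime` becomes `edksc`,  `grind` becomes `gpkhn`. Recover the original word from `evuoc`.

t(19)→t(19) and h(7)→v(21) fit y≡15x+20 (mod 26); the inverse of 15 mod 26 is 7. This is an affine cipher: with a=0,…,z=25, each position x becomes (15x+20) mod 26.
Reversing it on evuoc: e(4)→7·(4−20)≡18=s; v(21)→7·(21−20)≡7=h; u(20)→7·(20−20)≡0=a; o(14)→7·(14−20)≡10=k; c(2)→7·(2−20)≡4=e (all mod 26).

shake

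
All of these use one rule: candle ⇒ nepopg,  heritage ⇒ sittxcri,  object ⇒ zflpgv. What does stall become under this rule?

The shifts repeat in a cycle of length 3: positions 0,1,… shift by +11, +4, +2, then the pattern repeats.
For stall: s+11=d, t+4=x, a+2=c, l+11=w, l+4=p.

dxcwp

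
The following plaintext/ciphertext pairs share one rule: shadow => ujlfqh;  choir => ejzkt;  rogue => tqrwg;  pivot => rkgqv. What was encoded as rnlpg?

plane

Shifts by position in shadow: pos 0: s→u (+2), pos 1: h→j (+2), pos 2: a→l (+11), pos 3: d→f (+2), pos 4: o→q (+2), pos 5: w→h (+11) — repeating every 3. A repeating key of period 3 is used — shifts +2, +2, +11 over and over.
Decoding rnlpg: r−2=p, n−2=l, l−11=a, p−2=n, g−2=e.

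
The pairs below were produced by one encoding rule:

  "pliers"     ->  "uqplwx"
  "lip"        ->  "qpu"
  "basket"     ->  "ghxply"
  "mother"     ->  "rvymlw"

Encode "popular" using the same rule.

The shift depends on letter class: consonant p→u is +5, but vowel i→p is +7. Two shifts are in play — +7 for a/e/i/o/u, +5 for every other letter.
Applying it to popular: p(cons)+5=u, o(vowel)+7=v, p(cons)+5=u, u(vowel)+7=b, l(cons)+5=q, a(vowel)+7=h, r(cons)+5=w.

uvubqhw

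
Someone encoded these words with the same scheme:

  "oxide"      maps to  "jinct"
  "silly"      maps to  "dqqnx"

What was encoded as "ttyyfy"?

tattoo

The word is reversed, then every letter is shifted forward by 5.
Decoding ttyyfy: shift back: t−5=o, t−5=o, y−5=t, y−5=t, f−5=a, y−5=t → oottat; then reverse → tattoo.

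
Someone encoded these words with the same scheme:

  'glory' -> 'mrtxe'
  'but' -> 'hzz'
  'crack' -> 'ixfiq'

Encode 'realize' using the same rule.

xjfrnfj

Vowels shift forward by 5 and consonants shift forward by 6.
On realize: r(cons)+6=x, e(vowel)+5=j, a(vowel)+5=f, l(cons)+6=r, i(vowel)+5=n, z(cons)+6=f, e(vowel)+5=j.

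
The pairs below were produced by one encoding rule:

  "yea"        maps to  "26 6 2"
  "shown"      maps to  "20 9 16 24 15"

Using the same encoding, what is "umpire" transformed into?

y is letter #25 and maps to 26: an offset of 1. Letters become their 1-based position plus 1 (so a→2, b→3, …).
On umpire: u=21→22, m=13→14, p=16→17, i=9→10, r=18→19, e=5→6.

22 14 17 10 19 6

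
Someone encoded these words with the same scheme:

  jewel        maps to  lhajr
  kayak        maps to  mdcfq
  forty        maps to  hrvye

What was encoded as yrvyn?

Letter i (0-indexed) is shifted by i+2, so successive shifts are 2, 3, 4, ….
Decoding yrvyn: y−2=w, r−3=o, v−4=r, y−5=t, n−6=h.

worth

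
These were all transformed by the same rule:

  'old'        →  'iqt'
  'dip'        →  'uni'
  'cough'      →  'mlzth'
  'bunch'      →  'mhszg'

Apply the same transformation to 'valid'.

inqfa

The output letters match the input read backwards, each shifted +5: old reversed is dlo. The word is reversed, then every letter is shifted forward by 5.
For valid: reverse → dilav; then shift: d+5=i, i+5=n, l+5=q, a+5=f, v+5=a.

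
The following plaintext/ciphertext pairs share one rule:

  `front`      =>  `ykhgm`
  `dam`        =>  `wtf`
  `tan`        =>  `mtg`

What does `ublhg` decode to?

bison

Compare letters: f→y is +19, r→k is +19, o→h is +19 — a constant shift. Every letter moves 19 places later in the alphabet, wrapping around z→a.
Undoing it on ublhg: u−19=b, b−19=i, l−19=s, h−19=o, g−19=n.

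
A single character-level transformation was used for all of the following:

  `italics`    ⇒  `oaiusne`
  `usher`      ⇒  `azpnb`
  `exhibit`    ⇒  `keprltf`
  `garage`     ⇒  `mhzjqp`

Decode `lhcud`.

fault

In italics: i→o is +6, t→a is +7, a→i is +8, l→u is +9 — the shift increases by 1 each position. Each letter shifts forward by (position + 6), i.e. 6, 7, 8, … — the shift grows by one for each successive letter.
Decoding lhcud: l−6=f, h−7=a, c−8=u, u−9=l, d−10=t.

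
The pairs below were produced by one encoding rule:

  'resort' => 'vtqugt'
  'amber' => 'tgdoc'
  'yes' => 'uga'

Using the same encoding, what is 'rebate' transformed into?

The output letters match the input read backwards, each shifted +2: resort reversed is troser. The word is reversed, then every letter is shifted forward by 2.
Applying it to rebate: reverse → etaber; then shift: e+2=g, t+2=v, a+2=c, b+2=d, e+2=g, r+2=t.

gvcdgt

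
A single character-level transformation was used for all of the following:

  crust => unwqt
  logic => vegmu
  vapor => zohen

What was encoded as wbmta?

unite

c(2)→u(20) and r(17)→n(13) fit y≡3x+14 (mod 26); the inverse of 3 mod 26 is 9. Each letter's alphabet position (a=0..z=25) is mapped through 3·x+14 mod 26 — an affine cipher.
Reversing it on wbmta: w(22)→9·(22−14)≡20=u; b(1)→9·(1−14)≡13=n; m(12)→9·(12−14)≡8=i; t(19)→9·(19−14)≡19=t; a(0)→9·(0−14)≡4=e (all mod 26).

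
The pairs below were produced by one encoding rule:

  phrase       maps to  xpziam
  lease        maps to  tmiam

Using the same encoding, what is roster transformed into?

Compare letters: p→x is +8, h→p is +8, r→z is +8 — a constant shift. This is a Caesar cipher with shift 8.
On roster: r+8=z, o+8=w, s+8=a, t+8=b, e+8=m, r+8=z.

zwabmz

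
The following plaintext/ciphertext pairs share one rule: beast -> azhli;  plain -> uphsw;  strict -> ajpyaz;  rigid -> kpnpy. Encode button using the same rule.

The output letters match the input read backwards, each shifted +7: beast reversed is tsaeb. The word is reversed, then every letter is shifted forward by 7.
Applying it to button: reverse → nottub; then shift: n+7=u, o+7=v, t+7=a, t+7=a, u+7=b, b+7=i.

uvaabi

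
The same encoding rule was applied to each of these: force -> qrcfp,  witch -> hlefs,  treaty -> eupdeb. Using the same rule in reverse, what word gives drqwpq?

soften

Shifts by position in force: pos 0: f→q (+11), pos 1: o→r (+3), pos 2: r→c (+11), pos 3: c→f (+3) — repeating every 2. The shifts repeat in a cycle of length 2: positions 0,1,… shift by +11, +3, then the pattern repeats.
Reversing it on drqwpq: d−11=s, r−3=o, q−11=f, w−3=t, p−11=e, q−3=n.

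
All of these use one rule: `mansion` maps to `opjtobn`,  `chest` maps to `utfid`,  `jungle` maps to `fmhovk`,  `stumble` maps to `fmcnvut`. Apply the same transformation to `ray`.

The output letters match the input read backwards, each shifted +1: mansion reversed is noisnam. The word is reversed, then every letter is shifted forward by 1.
For ray: reverse → yar; then shift: y+1=z, a+1=b, r+1=s.

zbs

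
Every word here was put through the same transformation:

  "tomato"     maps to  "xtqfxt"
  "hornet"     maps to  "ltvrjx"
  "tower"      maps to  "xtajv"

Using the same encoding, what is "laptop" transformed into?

pftxtt

The rule splits by letter class: vowels +5, consonants +4.
On laptop: l(cons)+4=p, a(vowel)+5=f, p(cons)+4=t, t(cons)+4=x, o(vowel)+5=t, p(cons)+4=t.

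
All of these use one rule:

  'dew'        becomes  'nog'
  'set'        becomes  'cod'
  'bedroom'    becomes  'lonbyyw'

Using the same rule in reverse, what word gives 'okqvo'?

Compare letters: d→n is +10, e→o is +10, w→g is +10 — a constant shift. Every letter moves 10 places later in the alphabet, wrapping around z→a.
Decoding okqvo: o−10=e, k−10=a, q−10=g, v−10=l, o−10=e.

eagle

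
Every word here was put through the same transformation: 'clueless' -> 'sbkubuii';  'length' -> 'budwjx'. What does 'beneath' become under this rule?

ruduqjx

Compare letters: c→s is +16, l→b is +16, u→k is +16 — a constant shift. Each letter is shifted forward by 16 in the alphabet (a Caesar shift of +16).
Applying it to beneath: b+16=r, e+16=u, n+16=d, e+16=u, a+16=q, t+16=j, h+16=x.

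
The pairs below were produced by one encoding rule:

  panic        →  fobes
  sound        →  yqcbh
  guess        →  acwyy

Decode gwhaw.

wedge

p(15)→f(5) and a(0)→o(14) fit y≡15x+14 (mod 26); the inverse of 15 mod 26 is 7. This is an affine cipher: with a=0,…,z=25, each position x becomes (15x+14) mod 26.
Decoding gwhaw: g(6)→7·(6−14)≡22=w; w(22)→7·(22−14)≡4=e; h(7)→7·(7−14)≡3=d; a(0)→7·(0−14)≡6=g; w(22)→7·(22−14)≡4=e (all mod 26).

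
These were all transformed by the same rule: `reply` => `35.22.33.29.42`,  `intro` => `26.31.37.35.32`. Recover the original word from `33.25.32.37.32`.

photo

r is letter #18 and maps to 35: an offset of 17. Each letter is replaced by its alphabet position (a=1..z=26) + 17.
Decoding 33.25.32.37.32: 33→(33−17)÷1=16=p, 25→(25−17)÷1=8=h, 32→(32−17)÷1=15=o, 37→(37−17)÷1=20=t, 32→(32−17)÷1=15=o.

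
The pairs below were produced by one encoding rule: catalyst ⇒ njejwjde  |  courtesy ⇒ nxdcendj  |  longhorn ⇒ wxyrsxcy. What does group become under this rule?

The rule splits by letter class: vowels +9, consonants +11.
On group: g(cons)+11=r, r(cons)+11=c, o(vowel)+9=x, u(vowel)+9=d, p(cons)+11=a.

rcxda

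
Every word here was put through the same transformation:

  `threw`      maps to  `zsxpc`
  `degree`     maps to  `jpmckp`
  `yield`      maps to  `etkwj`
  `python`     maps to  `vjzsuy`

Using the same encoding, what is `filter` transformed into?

ltrekc

Shifts by position in threw: pos 0: t→z (+6), pos 1: h→s (+11), pos 2: r→x (+6), pos 3: e→p (+11) — repeating every 2. A repeating key of period 2 is used — shifts +6, +11 over and over.
On filter: f+6=l, i+11=t, l+6=r, t+11=e, e+6=k, r+11=c.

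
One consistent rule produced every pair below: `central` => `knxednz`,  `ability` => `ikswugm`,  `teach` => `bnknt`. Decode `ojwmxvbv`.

Letter i (0-indexed) is shifted by i+8, so successive shifts are 8, 9, 10, ….
Undoing it on ojwmxvbv: o−8=g, j−9=a, w−10=m, m−11=b, x−12=l, v−13=i, b−14=n, v−15=g.

gambling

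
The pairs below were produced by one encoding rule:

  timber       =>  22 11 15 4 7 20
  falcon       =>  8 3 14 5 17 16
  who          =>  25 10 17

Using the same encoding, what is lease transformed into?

t is letter #20 and maps to 22: an offset of 2. The number is (letter's place in the alphabet, a=1) + 2.
For lease: l=12→14, e=5→7, a=1→3, s=19→21, e=5→7.

14 7 3 21 7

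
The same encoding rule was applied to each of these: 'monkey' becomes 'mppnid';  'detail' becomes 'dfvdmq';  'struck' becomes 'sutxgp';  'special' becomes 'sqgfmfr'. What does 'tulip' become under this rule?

In monkey: m→m is +0, o→p is +1, n→p is +2, k→n is +3 — the shift increases by 1 each position. The shift increases by 1 at each position, starting from +0: 0, 1, 2, ….
Applying it to tulip: t+0=t, u+1=v, l+2=n, i+3=l, p+4=t.

tvnlt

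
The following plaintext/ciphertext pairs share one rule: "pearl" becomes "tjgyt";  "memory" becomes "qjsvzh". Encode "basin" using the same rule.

ffypv

The shift increases by 1 at each position, starting from +4: 4, 5, 6, ….
For basin: b+4=f, a+5=f, s+6=y, i+7=p, n+8=v.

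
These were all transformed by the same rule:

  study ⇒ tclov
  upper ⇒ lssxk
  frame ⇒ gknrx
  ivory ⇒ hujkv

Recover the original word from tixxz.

s(18)→t(19) and t(19)→c(2) fit y≡9x+13 (mod 26); the inverse of 9 mod 26 is 3. Treating letters as 0–25, the rule is x ↦ 9x + 13 (mod 26).
Reversing it on tixxz: t(19)→3·(19−13)≡18=s; i(8)→3·(8−13)≡11=l; x(23)→3·(23−13)≡4=e; x(23)→3·(23−13)≡4=e; z(25)→3·(25−13)≡10=k (all mod 26).

sleek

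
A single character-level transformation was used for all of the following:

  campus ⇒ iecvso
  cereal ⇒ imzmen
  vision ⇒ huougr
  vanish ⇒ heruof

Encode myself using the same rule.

c(2)→i(8) and a(0)→e(4) fit y≡15x+4 (mod 26); the inverse of 15 mod 26 is 7. Each letter's alphabet position (a=0..z=25) is mapped through 15·x+4 mod 26 — an affine cipher.
Applying it to myself: m(12)→15·12+4≡2=c; y(24)→15·24+4≡0=a; s(18)→15·18+4≡14=o; e(4)→15·4+4≡12=m; l(11)→15·11+4≡13=n; f(5)→15·5+4≡1=b (all mod 26).

caomnb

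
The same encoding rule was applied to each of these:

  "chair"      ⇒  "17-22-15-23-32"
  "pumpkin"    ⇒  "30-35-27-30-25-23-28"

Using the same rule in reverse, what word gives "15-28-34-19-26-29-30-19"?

c is letter #3 and maps to 17: an offset of 14. The number is (letter's place in the alphabet, a=1) + 14.
Undoing it on 15-28-34-19-26-29-30-19: 15→(15−14)÷1=1=a, 28→(28−14)÷1=14=n, 34→(34−14)÷1=20=t, 19→(19−14)÷1=5=e, 26→(26−14)÷1=12=l, 29→(29−14)÷1=15=o, 30→(30−14)÷1=16=p, 19→(19−14)÷1=5=e.

antelope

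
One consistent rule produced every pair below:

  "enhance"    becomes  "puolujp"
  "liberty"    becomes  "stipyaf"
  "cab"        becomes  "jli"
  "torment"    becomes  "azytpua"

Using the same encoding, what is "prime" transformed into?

wyttp

The shift depends on letter class: consonant n→u is +7, but vowel e→p is +11. Vowels shift forward by 11 and consonants shift forward by 7.
On prime: p(cons)+7=w, r(cons)+7=y, i(vowel)+11=t, m(cons)+7=t, e(vowel)+11=p.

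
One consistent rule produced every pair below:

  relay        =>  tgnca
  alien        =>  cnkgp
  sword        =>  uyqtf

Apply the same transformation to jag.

Each letter is shifted forward by 2 in the alphabet (a Caesar shift of +2).
For jag: j+2=l, a+2=c, g+2=i.

lci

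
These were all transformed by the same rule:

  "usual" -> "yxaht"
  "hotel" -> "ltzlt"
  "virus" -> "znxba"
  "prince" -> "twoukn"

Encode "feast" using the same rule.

In usual: u→y is +4, s→x is +5, u→a is +6, a→h is +7 — the shift increases by 1 each position. Each letter shifts forward by (position + 4), i.e. 4, 5, 6, … — the shift grows by one for each successive letter.
Applying it to feast: f+4=j, e+5=j, a+6=g, s+7=z, t+8=b.

jjgzb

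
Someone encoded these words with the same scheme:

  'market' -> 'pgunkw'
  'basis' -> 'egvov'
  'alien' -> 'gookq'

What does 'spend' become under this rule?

The shift depends on letter class: consonant m→p is +3, but vowel a→g is +6. The rule splits by letter class: vowels +6, consonants +3.
Applying it to spend: s(cons)+3=v, p(cons)+3=s, e(vowel)+6=k, n(cons)+3=q, d(cons)+3=g.

vskqg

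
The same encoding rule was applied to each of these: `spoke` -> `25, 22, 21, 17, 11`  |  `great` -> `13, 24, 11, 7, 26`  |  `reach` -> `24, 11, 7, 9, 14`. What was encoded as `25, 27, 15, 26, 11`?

suite

Letters become their 1-based position plus 6 (so a→7, b→8, …).
Undoing it on 25, 27, 15, 26, 11: 25→(25−6)÷1=19=s, 27→(27−6)÷1=21=u, 15→(15−6)÷1=9=i, 26→(26−6)÷1=20=t, 11→(11−6)÷1=5=e.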